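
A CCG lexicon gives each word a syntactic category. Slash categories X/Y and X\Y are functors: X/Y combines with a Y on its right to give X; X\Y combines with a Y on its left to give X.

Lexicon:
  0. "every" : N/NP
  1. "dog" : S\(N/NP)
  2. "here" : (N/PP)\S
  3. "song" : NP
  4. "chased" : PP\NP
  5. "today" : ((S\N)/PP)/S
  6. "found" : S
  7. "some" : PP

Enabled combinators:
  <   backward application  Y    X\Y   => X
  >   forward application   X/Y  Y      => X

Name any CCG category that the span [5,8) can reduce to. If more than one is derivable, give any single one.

S\N

[0,8] S   <
  [0,5] N   >
    [0,3] N/PP   <
      [0,2] S   <
        [0,1] "every" : N/NP
        [1,2] "dog" : S\(N/NP)
      [2,3] "here" : (N/PP)\S
    [3,5] PP   <
      [3,4] "song" : NP
      [4,5] "chased" : PP\NP
  [5,8] S\N   >
    [5,7] (S\N)/PP   >
      [5,6] "today" : ((S\N)/PP)/S
      [6,7] "found" : S
    [7,8] "some" : PP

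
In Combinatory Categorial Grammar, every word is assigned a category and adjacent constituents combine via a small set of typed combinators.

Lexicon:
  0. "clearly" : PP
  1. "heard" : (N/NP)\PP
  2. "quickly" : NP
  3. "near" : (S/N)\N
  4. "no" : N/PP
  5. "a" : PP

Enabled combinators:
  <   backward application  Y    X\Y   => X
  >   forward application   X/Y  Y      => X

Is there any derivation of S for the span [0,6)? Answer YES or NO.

YES

[0,6] S   >
  [0,4] S/N   <
    [0,3] N   >
      [0,2] N/NP   <
        [0,1] "clearly" : PP
        [1,2] "heard" : (N/NP)\PP
      [2,3] "quickly" : NP
    [3,4] "near" : (S/N)\N
  [4,6] N   >
    [4,5] "no" : N/PP
    [5,6] "a" : PP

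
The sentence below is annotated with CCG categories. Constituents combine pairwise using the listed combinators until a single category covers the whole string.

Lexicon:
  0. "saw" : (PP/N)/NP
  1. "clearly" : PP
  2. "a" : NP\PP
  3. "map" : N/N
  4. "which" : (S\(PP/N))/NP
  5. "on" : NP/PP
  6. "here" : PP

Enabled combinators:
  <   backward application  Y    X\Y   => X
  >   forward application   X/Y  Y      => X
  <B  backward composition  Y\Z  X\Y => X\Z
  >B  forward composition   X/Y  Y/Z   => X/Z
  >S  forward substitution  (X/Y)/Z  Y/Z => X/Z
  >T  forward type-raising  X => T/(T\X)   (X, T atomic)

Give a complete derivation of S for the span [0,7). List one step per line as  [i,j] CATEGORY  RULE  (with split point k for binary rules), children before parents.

[0,1] (PP/N)/NP  lex  "saw"
[1,2] PP  lex  "clearly"
[2,3] NP\PP  lex  "a"
[1,3] NP  <  k=2
[0,3] PP/N  >  k=1
[3,4] N/N  lex  "map"
[0,4] PP/N  >B  k=3
[4,5] (S\(PP/N))/NP  lex  "which"
[5,6] NP/PP  lex  "on"
[6,7] PP  lex  "here"
[5,7] NP  >  k=6
[4,7] S\(PP/N)  >  k=5
[0,7] S  <  k=4

[0,7] S   <
  [0,4] PP/N   >B
    [0,3] PP/N   >
      [0,1] "saw" : (PP/N)/NP
      [1,3] NP   <
        [1,2] "clearly" : PP
        [2,3] "a" : NP\PP
    [3,4] "map" : N/N
  [4,7] S\(PP/N)   >
    [4,5] "which" : (S\(PP/N))/NP
    [5,7] NP   >
      [5,6] "on" : NP/PP
      [6,7] "here" : PP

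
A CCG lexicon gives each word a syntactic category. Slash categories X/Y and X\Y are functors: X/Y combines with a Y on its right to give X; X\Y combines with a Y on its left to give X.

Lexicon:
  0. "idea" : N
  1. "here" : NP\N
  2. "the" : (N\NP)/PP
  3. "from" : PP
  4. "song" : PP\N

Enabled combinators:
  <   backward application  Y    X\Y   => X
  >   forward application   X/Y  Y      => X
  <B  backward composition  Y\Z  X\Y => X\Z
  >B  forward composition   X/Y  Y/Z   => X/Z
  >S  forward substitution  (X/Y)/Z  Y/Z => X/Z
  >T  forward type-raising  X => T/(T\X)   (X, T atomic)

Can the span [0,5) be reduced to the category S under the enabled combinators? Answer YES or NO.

NO

N NP\N (N\NP)/PP PP PP\N
CKY chart[0,5] = {N/(N\PP), NP/(NP\PP), PP, PP/(PP\PP), S/(S\PP)}; S ∉ chart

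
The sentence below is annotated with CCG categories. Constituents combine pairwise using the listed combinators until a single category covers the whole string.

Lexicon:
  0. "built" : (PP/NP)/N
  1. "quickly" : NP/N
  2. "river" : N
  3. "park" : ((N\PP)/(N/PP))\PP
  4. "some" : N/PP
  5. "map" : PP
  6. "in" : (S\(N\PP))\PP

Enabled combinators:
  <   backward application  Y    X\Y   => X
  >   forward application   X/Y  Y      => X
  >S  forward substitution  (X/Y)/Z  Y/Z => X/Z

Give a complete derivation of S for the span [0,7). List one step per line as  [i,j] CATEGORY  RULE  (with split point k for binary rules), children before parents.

[0,7] S   <
  [0,5] N\PP   >
    [0,4] (N\PP)/(N/PP)   <
      [0,3] PP   >
        [0,2] PP/N   >S
          [0,1] "built" : (PP/NP)/N
          [1,2] "quickly" : NP/N
        [2,3] "river" : N
      [3,4] "park" : ((N\PP)/(N/PP))\PP
    [4,5] "some" : N/PP
  [5,7] S\(N\PP)   <
    [5,6] "map" : PP
    [6,7] "in" : (S\(N\PP))\PP

[0,1] (PP/NP)/N  lex  "built"
[1,2] NP/N  lex  "quickly"
[0,2] PP/N  >S  k=1
[2,3] N  lex  "river"
[0,3] PP  >  k=2
[3,4] ((N\PP)/(N/PP))\PP  lex  "park"
[0,4] (N\PP)/(N/PP)  <  k=3
[4,5] N/PP  lex  "some"
[0,5] N\PP  >  k=4
[5,6] PP  lex  "map"
[6,7] (S\(N\PP))\PP  lex  "in"
[5,7] S\(N\PP)  <  k=6
[0,7] S  <  k=5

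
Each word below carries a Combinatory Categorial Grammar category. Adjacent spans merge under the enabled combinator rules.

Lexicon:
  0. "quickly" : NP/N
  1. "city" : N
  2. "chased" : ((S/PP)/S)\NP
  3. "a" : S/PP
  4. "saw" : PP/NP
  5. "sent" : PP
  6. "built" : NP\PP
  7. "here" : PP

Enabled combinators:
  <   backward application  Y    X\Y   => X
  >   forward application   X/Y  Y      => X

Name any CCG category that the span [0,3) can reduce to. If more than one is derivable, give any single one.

(S/PP)/S

[0,8] S   >
  [0,7] S/PP   >
    [0,3] (S/PP)/S   <
      [0,2] NP   >
        [0,1] "quickly" : NP/N
        [1,2] "city" : N
      [2,3] "chased" : ((S/PP)/S)\NP
    [3,7] S   >
      [3,4] "a" : S/PP
      [4,7] PP   >
        [4,5] "saw" : PP/NP
        [5,7] NP   <
          [5,6] "sent" : PP
          [6,7] "built" : NP\PP
  [7,8] "here" : PP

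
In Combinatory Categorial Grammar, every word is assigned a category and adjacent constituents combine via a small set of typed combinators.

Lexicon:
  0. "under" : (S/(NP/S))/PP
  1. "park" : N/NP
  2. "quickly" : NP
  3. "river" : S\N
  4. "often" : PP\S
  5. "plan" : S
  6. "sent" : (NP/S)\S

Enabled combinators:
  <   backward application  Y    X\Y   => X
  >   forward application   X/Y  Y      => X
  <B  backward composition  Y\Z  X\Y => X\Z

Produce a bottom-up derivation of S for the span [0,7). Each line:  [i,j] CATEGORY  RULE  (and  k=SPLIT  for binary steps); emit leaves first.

[0,7] S   >
  [0,5] S/(NP/S)   >
    [0,1] "under" : (S/(NP/S))/PP
    [1,5] PP   <
      [1,3] N   >
        [1,2] "park" : N/NP
        [2,3] "quickly" : NP
      [3,5] PP\N   <B
        [3,4] "river" : S\N
        [4,5] "often" : PP\S
  [5,7] NP/S   <
    [5,6] "plan" : S
    [6,7] "sent" : (NP/S)\S

[0,1] (S/(NP/S))/PP  lex  "under"
[1,2] N/NP  lex  "park"
[2,3] NP  lex  "quickly"
[1,3] N  >  k=2
[3,4] S\N  lex  "river"
[4,5] PP\S  lex  "often"
[3,5] PP\N  <B  k=4
[1,5] PP  <  k=3
[0,5] S/(NP/S)  >  k=1
[5,6] S  lex  "plan"
[6,7] (NP/S)\S  lex  "sent"
[5,7] NP/S  <  k=6
[0,7] S  >  k=5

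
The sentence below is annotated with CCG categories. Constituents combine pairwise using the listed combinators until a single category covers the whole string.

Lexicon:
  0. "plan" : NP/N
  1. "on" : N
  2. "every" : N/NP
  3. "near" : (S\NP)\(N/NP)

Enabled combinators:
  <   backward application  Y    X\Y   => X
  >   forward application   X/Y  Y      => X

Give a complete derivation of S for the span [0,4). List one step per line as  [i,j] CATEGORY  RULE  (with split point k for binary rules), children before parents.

[0,4] S   <
  [0,2] NP   >
    [0,1] "plan" : NP/N
    [1,2] "on" : N
  [2,4] S\NP   <
    [2,3] "every" : N/NP
    [3,4] "near" : (S\NP)\(N/NP)

[0,1] NP/N  lex  "plan"
[1,2] N  lex  "on"
[0,2] NP  >  k=1
[2,3] N/NP  lex  "every"
[3,4] (S\NP)\(N/NP)  lex  "near"
[2,4] S\NP  <  k=3
[0,4] S  <  k=2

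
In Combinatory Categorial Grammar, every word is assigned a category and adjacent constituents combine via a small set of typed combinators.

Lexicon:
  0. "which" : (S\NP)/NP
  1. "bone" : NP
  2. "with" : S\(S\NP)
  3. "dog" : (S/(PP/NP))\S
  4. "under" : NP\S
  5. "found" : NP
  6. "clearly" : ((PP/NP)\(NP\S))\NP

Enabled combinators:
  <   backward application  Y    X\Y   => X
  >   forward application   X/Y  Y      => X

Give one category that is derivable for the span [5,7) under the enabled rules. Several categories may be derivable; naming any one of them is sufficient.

(PP/NP)\(NP\S)

[0,7] S   >
  [0,4] S/(PP/NP)   <
    [0,3] S   <
      [0,2] S\NP   >
        [0,1] "which" : (S\NP)/NP
        [1,2] "bone" : NP
      [2,3] "with" : S\(S\NP)
    [3,4] "dog" : (S/(PP/NP))\S
  [4,7] PP/NP   <
    [4,5] "under" : NP\S
    [5,7] (PP/NP)\(NP\S)   <
      [5,6] "found" : NP
      [6,7] "clearly" : ((PP/NP)\(NP\S))\NP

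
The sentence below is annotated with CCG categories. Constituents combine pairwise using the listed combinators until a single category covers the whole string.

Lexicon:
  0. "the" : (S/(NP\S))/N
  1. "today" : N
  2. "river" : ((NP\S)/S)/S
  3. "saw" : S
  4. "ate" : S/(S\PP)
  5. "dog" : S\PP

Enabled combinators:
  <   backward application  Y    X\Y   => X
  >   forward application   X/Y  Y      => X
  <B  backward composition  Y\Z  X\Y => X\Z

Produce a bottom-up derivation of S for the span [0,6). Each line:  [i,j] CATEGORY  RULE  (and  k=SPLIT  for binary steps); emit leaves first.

[0,6] S   >
  [0,2] S/(NP\S)   >
    [0,1] "the" : (S/(NP\S))/N
    [1,2] "today" : N
  [2,6] NP\S   >
    [2,4] (NP\S)/S   >
      [2,3] "river" : ((NP\S)/S)/S
      [3,4] "saw" : S
    [4,6] S   >
      [4,5] "ate" : S/(S\PP)
      [5,6] "dog" : S\PP

[0,1] (S/(NP\S))/N  lex  "the"
[1,2] N  lex  "today"
[0,2] S/(NP\S)  >  k=1
[2,3] ((NP\S)/S)/S  lex  "river"
[3,4] S  lex  "saw"
[2,4] (NP\S)/S  >  k=3
[4,5] S/(S\PP)  lex  "ate"
[5,6] S\PP  lex  "dog"
[4,6] S  >  k=5
[2,6] NP\S  >  k=4
[0,6] S  >  k=2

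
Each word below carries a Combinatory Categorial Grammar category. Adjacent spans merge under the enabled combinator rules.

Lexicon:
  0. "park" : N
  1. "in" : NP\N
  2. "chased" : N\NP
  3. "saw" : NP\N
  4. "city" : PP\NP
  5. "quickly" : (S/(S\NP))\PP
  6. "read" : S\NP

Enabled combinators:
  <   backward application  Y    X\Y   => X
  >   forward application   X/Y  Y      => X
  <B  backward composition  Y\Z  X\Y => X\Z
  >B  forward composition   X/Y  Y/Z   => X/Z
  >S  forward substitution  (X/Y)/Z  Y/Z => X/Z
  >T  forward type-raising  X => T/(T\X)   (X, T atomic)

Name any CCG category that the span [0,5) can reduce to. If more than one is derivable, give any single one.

PP

[0,7] S   >
  [0,6] S/(S\NP)   <
    [0,5] PP   <
      [0,3] N   <
        [0,2] NP   >
          [0,1] NP/(NP\N)   >T
            [0,1] "park" : N
          [1,2] "in" : NP\N
        [2,3] "chased" : N\NP
      [3,5] PP\N   <B
        [3,4] "saw" : NP\N
        [4,5] "city" : PP\NP
    [5,6] "quickly" : (S/(S\NP))\PP
  [6,7] "read" : S\NP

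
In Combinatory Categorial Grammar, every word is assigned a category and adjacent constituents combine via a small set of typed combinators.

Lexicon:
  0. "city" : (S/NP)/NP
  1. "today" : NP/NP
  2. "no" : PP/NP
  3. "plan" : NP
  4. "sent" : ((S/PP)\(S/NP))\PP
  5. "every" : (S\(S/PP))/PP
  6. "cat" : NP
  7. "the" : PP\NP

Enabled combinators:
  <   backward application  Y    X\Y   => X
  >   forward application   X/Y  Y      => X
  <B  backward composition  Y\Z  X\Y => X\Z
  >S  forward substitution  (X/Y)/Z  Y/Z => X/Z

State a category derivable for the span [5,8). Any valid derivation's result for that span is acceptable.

S\(S/PP)

[0,8] S   <
  [0,5] S/PP   <
    [0,2] S/NP   >S
      [0,1] "city" : (S/NP)/NP
      [1,2] "today" : NP/NP
    [2,5] (S/PP)\(S/NP)   <
      [2,4] PP   >
        [2,3] "no" : PP/NP
        [3,4] "plan" : NP
      [4,5] "sent" : ((S/PP)\(S/NP))\PP
  [5,8] S\(S/PP)   >
    [5,6] "every" : (S\(S/PP))/PP
    [6,8] PP   <
      [6,7] "cat" : NP
      [7,8] "the" : PP\NP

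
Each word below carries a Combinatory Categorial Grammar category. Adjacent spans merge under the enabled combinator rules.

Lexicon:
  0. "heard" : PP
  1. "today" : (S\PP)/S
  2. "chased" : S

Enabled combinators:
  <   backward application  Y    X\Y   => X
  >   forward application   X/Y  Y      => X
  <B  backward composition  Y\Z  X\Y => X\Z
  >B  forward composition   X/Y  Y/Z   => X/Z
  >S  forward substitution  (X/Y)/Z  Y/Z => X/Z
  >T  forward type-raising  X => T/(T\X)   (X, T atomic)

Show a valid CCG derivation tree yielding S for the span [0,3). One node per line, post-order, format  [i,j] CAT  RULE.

[0,1] PP  lex  "heard"
[1,2] (S\PP)/S  lex  "today"
[2,3] S  lex  "chased"
[1,3] S\PP  >  k=2
[0,3] S  <  k=1

[0,3] S   <
  [0,1] "heard" : PP
  [1,3] S\PP   >
    [1,2] "today" : (S\PP)/S
    [2,3] "chased" : S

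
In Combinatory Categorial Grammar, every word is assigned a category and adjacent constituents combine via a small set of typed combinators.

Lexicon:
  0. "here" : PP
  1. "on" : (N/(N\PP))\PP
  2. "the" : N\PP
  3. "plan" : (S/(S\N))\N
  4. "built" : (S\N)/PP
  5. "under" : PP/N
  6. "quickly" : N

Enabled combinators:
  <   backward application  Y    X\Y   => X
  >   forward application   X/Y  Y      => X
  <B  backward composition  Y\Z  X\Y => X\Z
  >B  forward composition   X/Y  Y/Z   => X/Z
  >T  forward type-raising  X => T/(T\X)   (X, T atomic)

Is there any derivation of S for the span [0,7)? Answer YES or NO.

YES

[0,7] S   >
  [0,4] S/(S\N)   <
    [0,3] N   >
      [0,2] N/(N\PP)   <
        [0,1] "here" : PP
        [1,2] "on" : (N/(N\PP))\PP
      [2,3] "the" : N\PP
    [3,4] "plan" : (S/(S\N))\N
  [4,7] S\N   >
    [4,5] "built" : (S\N)/PP
    [5,7] PP   >
      [5,6] "under" : PP/N
      [6,7] "quickly" : N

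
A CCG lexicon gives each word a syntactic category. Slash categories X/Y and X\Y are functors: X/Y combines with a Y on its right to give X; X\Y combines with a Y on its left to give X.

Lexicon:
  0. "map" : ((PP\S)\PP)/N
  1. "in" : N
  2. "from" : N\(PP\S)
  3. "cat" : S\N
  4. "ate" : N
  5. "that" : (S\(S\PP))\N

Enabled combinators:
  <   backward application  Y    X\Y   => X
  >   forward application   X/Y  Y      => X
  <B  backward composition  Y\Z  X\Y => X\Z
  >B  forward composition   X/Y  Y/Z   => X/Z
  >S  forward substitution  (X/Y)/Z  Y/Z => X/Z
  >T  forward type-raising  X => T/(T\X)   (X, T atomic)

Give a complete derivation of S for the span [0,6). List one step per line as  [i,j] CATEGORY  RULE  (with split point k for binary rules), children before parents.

[0,1] ((PP\S)\PP)/N  lex  "map"
[1,2] N  lex  "in"
[0,2] (PP\S)\PP  >  k=1
[2,3] N\(PP\S)  lex  "from"
[0,3] N\PP  <B  k=2
[3,4] S\N  lex  "cat"
[0,4] S\PP  <B  k=3
[4,5] N  lex  "ate"
[5,6] (S\(S\PP))\N  lex  "that"
[4,6] S\(S\PP)  <  k=5
[0,6] S  <  k=4

[0,6] S   <
  [0,4] S\PP   <B
    [0,3] N\PP   <B
      [0,2] (PP\S)\PP   >
        [0,1] "map" : ((PP\S)\PP)/N
        [1,2] "in" : N
      [2,3] "from" : N\(PP\S)
    [3,4] "cat" : S\N
  [4,6] S\(S\PP)   <
    [4,5] "ate" : N
    [5,6] "that" : (S\(S\PP))\N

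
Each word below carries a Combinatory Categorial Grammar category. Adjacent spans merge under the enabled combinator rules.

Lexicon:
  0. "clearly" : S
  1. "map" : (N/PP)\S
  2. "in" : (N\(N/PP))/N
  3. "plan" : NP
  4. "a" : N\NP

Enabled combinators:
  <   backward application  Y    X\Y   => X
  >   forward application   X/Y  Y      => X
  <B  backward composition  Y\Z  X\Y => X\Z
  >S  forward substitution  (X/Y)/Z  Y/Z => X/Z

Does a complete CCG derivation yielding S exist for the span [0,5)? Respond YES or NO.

NO

S (N/PP)\S (N\(N/PP))/N NP N\NP
CKY chart[0,5] = {N}; S ∉ chart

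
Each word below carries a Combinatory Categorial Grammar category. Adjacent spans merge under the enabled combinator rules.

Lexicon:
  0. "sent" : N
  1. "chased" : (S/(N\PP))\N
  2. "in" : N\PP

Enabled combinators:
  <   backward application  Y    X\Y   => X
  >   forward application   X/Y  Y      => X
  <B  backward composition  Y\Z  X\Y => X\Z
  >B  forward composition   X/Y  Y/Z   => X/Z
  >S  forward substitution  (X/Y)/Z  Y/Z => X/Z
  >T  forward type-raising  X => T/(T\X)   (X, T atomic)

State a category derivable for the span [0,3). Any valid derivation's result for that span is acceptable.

[0,3] S   >
  [0,2] S/(N\PP)   <
    [0,1] "sent" : N
    [1,2] "chased" : (S/(N\PP))\N
  [2,3] "in" : N\PP

S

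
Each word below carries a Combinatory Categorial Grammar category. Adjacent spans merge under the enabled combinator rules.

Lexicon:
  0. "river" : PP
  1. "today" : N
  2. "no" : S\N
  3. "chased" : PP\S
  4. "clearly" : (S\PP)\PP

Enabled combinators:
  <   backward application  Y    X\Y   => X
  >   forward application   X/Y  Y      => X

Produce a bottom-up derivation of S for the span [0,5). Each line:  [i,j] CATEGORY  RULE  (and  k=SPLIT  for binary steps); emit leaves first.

[0,5] S   <
  [0,1] "river" : PP
  [1,5] S\PP   <
    [1,4] PP   <
      [1,3] S   <
        [1,2] "today" : N
        [2,3] "no" : S\N
      [3,4] "chased" : PP\S
    [4,5] "clearly" : (S\PP)\PP

[0,1] PP  lex  "river"
[1,2] N  lex  "today"
[2,3] S\N  lex  "no"
[1,3] S  <  k=2
[3,4] PP\S  lex  "chased"
[1,4] PP  <  k=3
[4,5] (S\PP)\PP  lex  "clearly"
[1,5] S\PP  <  k=4
[0,5] S  <  k=1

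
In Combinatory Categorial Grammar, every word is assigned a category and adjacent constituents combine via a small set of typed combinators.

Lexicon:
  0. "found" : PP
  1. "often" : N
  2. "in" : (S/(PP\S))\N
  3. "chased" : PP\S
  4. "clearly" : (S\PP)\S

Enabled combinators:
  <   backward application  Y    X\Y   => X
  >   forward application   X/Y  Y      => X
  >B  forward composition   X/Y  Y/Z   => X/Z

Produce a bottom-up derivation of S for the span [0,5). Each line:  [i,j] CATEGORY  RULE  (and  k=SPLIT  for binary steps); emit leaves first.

[0,1] PP  lex  "found"
[1,2] N  lex  "often"
[2,3] (S/(PP\S))\N  lex  "in"
[1,3] S/(PP\S)  <  k=2
[3,4] PP\S  lex  "chased"
[1,4] S  >  k=3
[4,5] (S\PP)\S  lex  "clearly"
[1,5] S\PP  <  k=4
[0,5] S  <  k=1

[0,5] S   <
  [0,1] "found" : PP
  [1,5] S\PP   <
    [1,4] S   >
      [1,3] S/(PP\S)   <
        [1,2] "often" : N
        [2,3] "in" : (S/(PP\S))\N
      [3,4] "chased" : PP\S
    [4,5] "clearly" : (S\PP)\S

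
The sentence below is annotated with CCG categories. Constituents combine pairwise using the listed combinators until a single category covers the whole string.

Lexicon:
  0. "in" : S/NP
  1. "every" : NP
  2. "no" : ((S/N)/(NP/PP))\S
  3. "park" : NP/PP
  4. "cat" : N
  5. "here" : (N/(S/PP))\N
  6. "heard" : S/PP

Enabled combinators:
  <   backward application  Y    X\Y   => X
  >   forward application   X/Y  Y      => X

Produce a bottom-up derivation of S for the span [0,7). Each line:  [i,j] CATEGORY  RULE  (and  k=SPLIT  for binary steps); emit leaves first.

[0,7] S   >
  [0,4] S/N   >
    [0,3] (S/N)/(NP/PP)   <
      [0,2] S   >
        [0,1] "in" : S/NP
        [1,2] "every" : NP
      [2,3] "no" : ((S/N)/(NP/PP))\S
    [3,4] "park" : NP/PP
  [4,7] N   >
    [4,6] N/(S/PP)   <
      [4,5] "cat" : N
      [5,6] "here" : (N/(S/PP))\N
    [6,7] "heard" : S/PP

[0,1] S/NP  lex  "in"
[1,2] NP  lex  "every"
[0,2] S  >  k=1
[2,3] ((S/N)/(NP/PP))\S  lex  "no"
[0,3] (S/N)/(NP/PP)  <  k=2
[3,4] NP/PP  lex  "park"
[0,4] S/N  >  k=3
[4,5] N  lex  "cat"
[5,6] (N/(S/PP))\N  lex  "here"
[4,6] N/(S/PP)  <  k=5
[6,7] S/PP  lex  "heard"
[4,7] N  >  k=6
[0,7] S  >  k=4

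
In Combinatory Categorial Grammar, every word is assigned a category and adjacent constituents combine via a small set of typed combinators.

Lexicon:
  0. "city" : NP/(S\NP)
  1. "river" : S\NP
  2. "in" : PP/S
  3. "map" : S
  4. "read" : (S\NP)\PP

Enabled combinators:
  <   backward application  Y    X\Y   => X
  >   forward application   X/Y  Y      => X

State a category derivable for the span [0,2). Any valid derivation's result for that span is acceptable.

[0,5] S   <
  [0,2] NP   >
    [0,1] "city" : NP/(S\NP)
    [1,2] "river" : S\NP
  [2,5] S\NP   <
    [2,4] PP   >
      [2,3] "in" : PP/S
      [3,4] "map" : S
    [4,5] "read" : (S\NP)\PP

NP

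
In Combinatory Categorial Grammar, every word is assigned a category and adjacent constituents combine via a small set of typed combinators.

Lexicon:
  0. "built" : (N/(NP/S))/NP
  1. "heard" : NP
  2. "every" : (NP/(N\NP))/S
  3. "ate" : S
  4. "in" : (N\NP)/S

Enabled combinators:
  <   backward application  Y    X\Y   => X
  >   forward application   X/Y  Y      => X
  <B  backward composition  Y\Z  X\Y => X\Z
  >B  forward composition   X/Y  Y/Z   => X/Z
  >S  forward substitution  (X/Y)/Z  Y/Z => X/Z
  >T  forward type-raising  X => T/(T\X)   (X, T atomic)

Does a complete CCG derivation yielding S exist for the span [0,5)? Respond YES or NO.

NO

(N/(NP/S))/NP NP (NP/(N\NP))/S S (N\NP)/S
CKY chart[0,5] = {N, N/(N\N), NP/(NP\N), PP/(PP\N), S/(S\N)}; S ∉ chart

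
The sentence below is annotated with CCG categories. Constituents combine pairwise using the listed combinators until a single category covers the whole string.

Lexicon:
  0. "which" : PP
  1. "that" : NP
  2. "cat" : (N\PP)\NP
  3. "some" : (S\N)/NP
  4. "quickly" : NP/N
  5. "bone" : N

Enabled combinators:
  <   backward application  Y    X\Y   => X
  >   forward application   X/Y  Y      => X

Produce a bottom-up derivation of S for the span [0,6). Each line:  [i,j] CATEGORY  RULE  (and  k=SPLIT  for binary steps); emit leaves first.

[0,6] S   <
  [0,3] N   <
    [0,1] "which" : PP
    [1,3] N\PP   <
      [1,2] "that" : NP
      [2,3] "cat" : (N\PP)\NP
  [3,6] S\N   >
    [3,4] "some" : (S\N)/NP
    [4,6] NP   >
      [4,5] "quickly" : NP/N
      [5,6] "bone" : N

[0,1] PP  lex  "which"
[1,2] NP  lex  "that"
[2,3] (N\PP)\NP  lex  "cat"
[1,3] N\PP  <  k=2
[0,3] N  <  k=1
[3,4] (S\N)/NP  lex  "some"
[4,5] NP/N  lex  "quickly"
[5,6] N  lex  "bone"
[4,6] NP  >  k=5
[3,6] S\N  >  k=4
[0,6] S  <  k=3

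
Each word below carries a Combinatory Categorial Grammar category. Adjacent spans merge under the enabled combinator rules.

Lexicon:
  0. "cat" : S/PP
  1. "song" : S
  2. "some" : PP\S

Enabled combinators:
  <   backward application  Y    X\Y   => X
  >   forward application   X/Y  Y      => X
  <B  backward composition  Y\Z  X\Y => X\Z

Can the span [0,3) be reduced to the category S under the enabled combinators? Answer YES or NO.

[0,3] S   >
  [0,1] "cat" : S/PP
  [1,3] PP   <
    [1,2] "song" : S
    [2,3] "some" : PP\S

YES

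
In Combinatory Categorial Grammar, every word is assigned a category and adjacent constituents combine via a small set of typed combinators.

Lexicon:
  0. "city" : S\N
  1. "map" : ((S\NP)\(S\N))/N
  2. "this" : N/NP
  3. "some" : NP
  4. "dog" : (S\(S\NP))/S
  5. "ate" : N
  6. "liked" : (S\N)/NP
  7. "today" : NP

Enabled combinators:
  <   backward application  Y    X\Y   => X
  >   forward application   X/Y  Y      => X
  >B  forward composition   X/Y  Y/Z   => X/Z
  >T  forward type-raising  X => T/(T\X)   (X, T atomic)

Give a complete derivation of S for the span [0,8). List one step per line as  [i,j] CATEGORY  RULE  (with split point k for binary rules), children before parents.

[0,1] S\N  lex  "city"
[1,2] ((S\NP)\(S\N))/N  lex  "map"
[2,3] N/NP  lex  "this"
[3,4] NP  lex  "some"
[2,4] N  >  k=3
[1,4] (S\NP)\(S\N)  >  k=2
[0,4] S\NP  <  k=1
[4,5] (S\(S\NP))/S  lex  "dog"
[5,6] N  lex  "ate"
[5,6] S/(S\N)  >T
[6,7] (S\N)/NP  lex  "liked"
[7,8] NP  lex  "today"
[6,8] S\N  >  k=7
[5,8] S  >  k=6
[4,8] S\(S\NP)  >  k=5
[0,8] S  <  k=4

[0,8] S   <
  [0,4] S\NP   <
    [0,1] "city" : S\N
    [1,4] (S\NP)\(S\N)   >
      [1,2] "map" : ((S\NP)\(S\N))/N
      [2,4] N   >
        [2,3] "this" : N/NP
        [3,4] "some" : NP
  [4,8] S\(S\NP)   >
    [4,5] "dog" : (S\(S\NP))/S
    [5,8] S   >
      [5,6] S/(S\N)   >T
        [5,6] "ate" : N
      [6,8] S\N   >
        [6,7] "liked" : (S\N)/NP
        [7,8] "today" : NP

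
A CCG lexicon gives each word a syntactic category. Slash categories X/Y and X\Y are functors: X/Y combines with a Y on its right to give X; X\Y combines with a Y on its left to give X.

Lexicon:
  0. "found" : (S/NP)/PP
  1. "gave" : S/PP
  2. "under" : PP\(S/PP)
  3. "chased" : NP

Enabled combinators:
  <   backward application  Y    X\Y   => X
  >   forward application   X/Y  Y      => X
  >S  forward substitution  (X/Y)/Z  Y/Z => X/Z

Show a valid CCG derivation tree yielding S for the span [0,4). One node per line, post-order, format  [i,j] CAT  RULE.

[0,1] (S/NP)/PP  lex  "found"
[1,2] S/PP  lex  "gave"
[2,3] PP\(S/PP)  lex  "under"
[1,3] PP  <  k=2
[0,3] S/NP  >  k=1
[3,4] NP  lex  "chased"
[0,4] S  >  k=3

[0,4] S   >
  [0,3] S/NP   >
    [0,1] "found" : (S/NP)/PP
    [1,3] PP   <
      [1,2] "gave" : S/PP
      [2,3] "under" : PP\(S/PP)
  [3,4] "chased" : NP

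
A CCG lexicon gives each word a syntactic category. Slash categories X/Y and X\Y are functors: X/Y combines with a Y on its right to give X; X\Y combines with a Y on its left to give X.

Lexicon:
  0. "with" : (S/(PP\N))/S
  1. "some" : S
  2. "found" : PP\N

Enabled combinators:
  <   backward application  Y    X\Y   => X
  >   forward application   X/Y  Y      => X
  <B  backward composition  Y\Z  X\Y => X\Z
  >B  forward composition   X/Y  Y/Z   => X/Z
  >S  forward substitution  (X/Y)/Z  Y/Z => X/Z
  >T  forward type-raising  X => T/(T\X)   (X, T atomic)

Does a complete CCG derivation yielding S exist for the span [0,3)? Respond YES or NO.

[0,3] S   >
  [0,2] S/(PP\N)   >
    [0,1] "with" : (S/(PP\N))/S
    [1,2] "some" : S
  [2,3] "found" : PP\N

YES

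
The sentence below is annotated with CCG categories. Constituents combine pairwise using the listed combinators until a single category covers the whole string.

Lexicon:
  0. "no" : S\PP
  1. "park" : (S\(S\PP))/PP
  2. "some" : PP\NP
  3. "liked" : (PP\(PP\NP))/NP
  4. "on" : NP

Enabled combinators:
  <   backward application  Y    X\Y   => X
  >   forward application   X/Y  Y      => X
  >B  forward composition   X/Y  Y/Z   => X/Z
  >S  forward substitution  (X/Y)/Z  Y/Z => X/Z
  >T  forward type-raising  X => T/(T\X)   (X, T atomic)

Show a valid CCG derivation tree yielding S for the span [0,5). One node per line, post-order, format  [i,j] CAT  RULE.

[0,5] S   <
  [0,1] "no" : S\PP
  [1,5] S\(S\PP)   >
    [1,2] "park" : (S\(S\PP))/PP
    [2,5] PP   <
      [2,3] "some" : PP\NP
      [3,5] PP\(PP\NP)   >
        [3,4] "liked" : (PP\(PP\NP))/NP
        [4,5] "on" : NP

[0,1] S\PP  lex  "no"
[1,2] (S\(S\PP))/PP  lex  "park"
[2,3] PP\NP  lex  "some"
[3,4] (PP\(PP\NP))/NP  lex  "liked"
[4,5] NP  lex  "on"
[3,5] PP\(PP\NP)  >  k=4
[2,5] PP  <  k=3
[1,5] S\(S\PP)  >  k=2
[0,5] S  <  k=1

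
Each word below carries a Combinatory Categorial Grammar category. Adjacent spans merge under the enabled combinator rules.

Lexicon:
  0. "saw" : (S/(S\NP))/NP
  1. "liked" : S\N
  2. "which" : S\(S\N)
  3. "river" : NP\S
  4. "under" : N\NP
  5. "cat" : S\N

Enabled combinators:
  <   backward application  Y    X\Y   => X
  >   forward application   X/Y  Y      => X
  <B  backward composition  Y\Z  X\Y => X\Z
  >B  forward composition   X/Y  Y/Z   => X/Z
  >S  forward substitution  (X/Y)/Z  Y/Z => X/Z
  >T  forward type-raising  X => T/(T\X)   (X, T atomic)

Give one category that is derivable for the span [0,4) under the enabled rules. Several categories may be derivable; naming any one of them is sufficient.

[0,6] S   >
  [0,4] S/(S\NP)   >
    [0,1] "saw" : (S/(S\NP))/NP
    [1,4] NP   <
      [1,3] S   <
        [1,2] "liked" : S\N
        [2,3] "which" : S\(S\N)
      [3,4] "river" : NP\S
  [4,6] S\NP   <B
    [4,5] "under" : N\NP
    [5,6] "cat" : S\N

S/(S\NP)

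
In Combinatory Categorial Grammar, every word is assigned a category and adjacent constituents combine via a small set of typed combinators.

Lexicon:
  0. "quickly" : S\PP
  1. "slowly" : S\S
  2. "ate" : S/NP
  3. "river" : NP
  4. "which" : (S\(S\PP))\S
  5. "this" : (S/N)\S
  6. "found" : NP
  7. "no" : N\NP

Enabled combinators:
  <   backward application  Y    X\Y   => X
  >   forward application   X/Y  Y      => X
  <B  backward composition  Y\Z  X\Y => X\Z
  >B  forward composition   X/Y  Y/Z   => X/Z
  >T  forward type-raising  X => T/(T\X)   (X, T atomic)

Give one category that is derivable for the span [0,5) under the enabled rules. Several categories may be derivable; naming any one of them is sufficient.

S

[0,8] S   >
  [0,6] S/N   <
    [0,5] S   <
      [0,2] S\PP   <B
        [0,1] "quickly" : S\PP
        [1,2] "slowly" : S\S
      [2,5] S\(S\PP)   <
        [2,4] S   >
          [2,3] "ate" : S/NP
          [3,4] "river" : NP
        [4,5] "which" : (S\(S\PP))\S
    [5,6] "this" : (S/N)\S
  [6,8] N   >
    [6,7] N/(N\NP)   >T
      [6,7] "found" : NP
    [7,8] "no" : N\NP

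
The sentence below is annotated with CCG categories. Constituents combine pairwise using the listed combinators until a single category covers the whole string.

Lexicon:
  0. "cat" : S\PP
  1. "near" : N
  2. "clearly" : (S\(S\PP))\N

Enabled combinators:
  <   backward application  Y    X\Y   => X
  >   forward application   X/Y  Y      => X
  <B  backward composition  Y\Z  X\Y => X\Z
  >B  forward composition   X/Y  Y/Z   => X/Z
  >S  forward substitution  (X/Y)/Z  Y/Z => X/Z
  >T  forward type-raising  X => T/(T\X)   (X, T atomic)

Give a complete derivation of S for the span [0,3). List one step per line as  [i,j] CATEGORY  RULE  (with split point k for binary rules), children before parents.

[0,3] S   <
  [0,1] "cat" : S\PP
  [1,3] S\(S\PP)   <
    [1,2] "near" : N
    [2,3] "clearly" : (S\(S\PP))\N

[0,1] S\PP  lex  "cat"
[1,2] N  lex  "near"
[2,3] (S\(S\PP))\N  lex  "clearly"
[1,3] S\(S\PP)  <  k=2
[0,3] S  <  k=1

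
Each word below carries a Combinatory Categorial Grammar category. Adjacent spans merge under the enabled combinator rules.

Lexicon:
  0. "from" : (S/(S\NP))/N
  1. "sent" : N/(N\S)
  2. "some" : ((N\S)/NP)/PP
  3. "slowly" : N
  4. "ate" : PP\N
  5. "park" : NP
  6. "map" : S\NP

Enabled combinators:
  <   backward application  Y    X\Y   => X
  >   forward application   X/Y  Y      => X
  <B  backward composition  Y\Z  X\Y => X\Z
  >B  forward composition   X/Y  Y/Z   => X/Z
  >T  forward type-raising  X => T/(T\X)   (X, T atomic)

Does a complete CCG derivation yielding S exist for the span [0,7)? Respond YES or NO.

YES

[0,7] S   >
  [0,6] S/(S\NP)   >
    [0,1] "from" : (S/(S\NP))/N
    [1,6] N   >
      [1,2] "sent" : N/(N\S)
      [2,6] N\S   >
        [2,5] (N\S)/NP   >
          [2,3] "some" : ((N\S)/NP)/PP
          [3,5] PP   >
            [3,4] PP/(PP\N)   >T
              [3,4] "slowly" : N
            [4,5] "ate" : PP\N
        [5,6] "park" : NP
  [6,7] "map" : S\NP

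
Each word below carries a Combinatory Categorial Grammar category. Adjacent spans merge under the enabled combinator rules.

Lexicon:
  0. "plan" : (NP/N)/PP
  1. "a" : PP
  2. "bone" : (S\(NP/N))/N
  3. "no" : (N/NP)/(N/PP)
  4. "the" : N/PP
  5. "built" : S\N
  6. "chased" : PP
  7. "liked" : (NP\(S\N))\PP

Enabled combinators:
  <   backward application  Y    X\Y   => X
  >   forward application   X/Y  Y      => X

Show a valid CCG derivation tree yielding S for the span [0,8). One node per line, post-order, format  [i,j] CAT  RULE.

[0,1] (NP/N)/PP  lex  "plan"
[1,2] PP  lex  "a"
[0,2] NP/N  >  k=1
[2,3] (S\(NP/N))/N  lex  "bone"
[3,4] (N/NP)/(N/PP)  lex  "no"
[4,5] N/PP  lex  "the"
[3,5] N/NP  >  k=4
[5,6] S\N  lex  "built"
[6,7] PP  lex  "chased"
[7,8] (NP\(S\N))\PP  lex  "liked"
[6,8] NP\(S\N)  <  k=7
[5,8] NP  <  k=6
[3,8] N  >  k=5
[2,8] S\(NP/N)  >  k=3
[0,8] S  <  k=2

[0,8] S   <
  [0,2] NP/N   >
    [0,1] "plan" : (NP/N)/PP
    [1,2] "a" : PP
  [2,8] S\(NP/N)   >
    [2,3] "bone" : (S\(NP/N))/N
    [3,8] N   >
      [3,5] N/NP   >
        [3,4] "no" : (N/NP)/(N/PP)
        [4,5] "the" : N/PP
      [5,8] NP   <
        [5,6] "built" : S\N
        [6,8] NP\(S\N)   <
          [6,7] "chased" : PP
          [7,8] "liked" : (NP\(S\N))\PP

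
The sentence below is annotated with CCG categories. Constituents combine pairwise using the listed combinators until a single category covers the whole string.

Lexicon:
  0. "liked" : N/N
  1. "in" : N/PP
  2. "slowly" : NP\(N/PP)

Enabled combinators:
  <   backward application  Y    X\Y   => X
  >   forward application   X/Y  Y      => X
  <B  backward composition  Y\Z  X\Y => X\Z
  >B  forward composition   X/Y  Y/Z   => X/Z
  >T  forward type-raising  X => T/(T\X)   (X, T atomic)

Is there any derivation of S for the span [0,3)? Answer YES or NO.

N/N N/PP NP\(N/PP)
CKY chart[0,3] = {N/(N\NP), NP, NP/(NP\NP), PP/(PP\NP), S/(S\NP)}; S ∉ chart

NO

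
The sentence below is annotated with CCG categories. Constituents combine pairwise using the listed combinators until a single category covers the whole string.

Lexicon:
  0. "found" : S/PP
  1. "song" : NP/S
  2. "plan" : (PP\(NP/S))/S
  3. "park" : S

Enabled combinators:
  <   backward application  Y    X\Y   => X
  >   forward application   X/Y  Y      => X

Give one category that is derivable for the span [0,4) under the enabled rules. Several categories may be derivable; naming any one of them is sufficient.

[0,4] S   >
  [0,1] "found" : S/PP
  [1,4] PP   <
    [1,2] "song" : NP/S
    [2,4] PP\(NP/S)   >
      [2,3] "plan" : (PP\(NP/S))/S
      [3,4] "park" : S

S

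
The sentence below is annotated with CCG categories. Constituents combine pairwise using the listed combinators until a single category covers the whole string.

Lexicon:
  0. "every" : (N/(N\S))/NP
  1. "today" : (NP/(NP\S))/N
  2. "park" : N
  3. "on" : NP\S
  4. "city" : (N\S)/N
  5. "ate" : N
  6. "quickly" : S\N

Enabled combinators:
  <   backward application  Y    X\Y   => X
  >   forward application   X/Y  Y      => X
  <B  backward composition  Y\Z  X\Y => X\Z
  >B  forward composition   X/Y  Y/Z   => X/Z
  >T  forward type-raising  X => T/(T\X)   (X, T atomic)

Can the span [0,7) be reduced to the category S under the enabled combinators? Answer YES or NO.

[0,7] S   <
  [0,6] N   >
    [0,4] N/(N\S)   >
      [0,1] "every" : (N/(N\S))/NP
      [1,4] NP   >
        [1,3] NP/(NP\S)   >
          [1,2] "today" : (NP/(NP\S))/N
          [2,3] "park" : N
        [3,4] "on" : NP\S
    [4,6] N\S   >
      [4,5] "city" : (N\S)/N
      [5,6] "ate" : N
  [6,7] "quickly" : S\N

YES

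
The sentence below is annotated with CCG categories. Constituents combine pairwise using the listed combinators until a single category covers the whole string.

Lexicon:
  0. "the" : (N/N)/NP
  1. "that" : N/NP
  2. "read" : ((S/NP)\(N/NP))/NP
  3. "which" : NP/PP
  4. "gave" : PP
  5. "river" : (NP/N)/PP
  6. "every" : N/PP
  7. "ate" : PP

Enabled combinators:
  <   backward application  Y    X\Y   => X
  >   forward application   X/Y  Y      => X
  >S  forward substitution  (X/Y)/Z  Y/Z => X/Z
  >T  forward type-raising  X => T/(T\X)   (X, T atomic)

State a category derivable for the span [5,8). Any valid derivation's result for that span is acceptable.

NP

[0,8] S   >
  [0,5] S/NP   <
    [0,2] N/NP   >S
      [0,1] "the" : (N/N)/NP
      [1,2] "that" : N/NP
    [2,5] (S/NP)\(N/NP)   >
      [2,3] "read" : ((S/NP)\(N/NP))/NP
      [3,5] NP   >
        [3,4] "which" : NP/PP
        [4,5] "gave" : PP
  [5,8] NP   >
    [5,7] NP/PP   >S
      [5,6] "river" : (NP/N)/PP
      [6,7] "every" : N/PP
    [7,8] "ate" : PP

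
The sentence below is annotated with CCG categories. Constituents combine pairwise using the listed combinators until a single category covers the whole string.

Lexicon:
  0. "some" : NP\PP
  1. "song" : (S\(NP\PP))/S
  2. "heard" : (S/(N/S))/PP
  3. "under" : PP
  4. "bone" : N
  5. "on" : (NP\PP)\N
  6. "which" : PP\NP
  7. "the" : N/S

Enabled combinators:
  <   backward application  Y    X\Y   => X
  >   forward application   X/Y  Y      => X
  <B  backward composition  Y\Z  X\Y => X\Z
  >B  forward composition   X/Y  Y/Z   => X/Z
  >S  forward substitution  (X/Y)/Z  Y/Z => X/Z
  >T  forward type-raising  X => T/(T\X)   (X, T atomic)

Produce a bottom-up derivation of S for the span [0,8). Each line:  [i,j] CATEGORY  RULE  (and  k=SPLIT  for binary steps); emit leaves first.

[0,8] S   <
  [0,1] "some" : NP\PP
  [1,8] S\(NP\PP)   >
    [1,2] "song" : (S\(NP\PP))/S
    [2,8] S   >
      [2,7] S/(N/S)   >
        [2,3] "heard" : (S/(N/S))/PP
        [3,7] PP   <
          [3,6] NP   >
            [3,4] NP/(NP\PP)   >T
              [3,4] "under" : PP
            [4,6] NP\PP   <
              [4,5] "bone" : N
              [5,6] "on" : (NP\PP)\N
          [6,7] "which" : PP\NP
      [7,8] "the" : N/S

[0,1] NP\PP  lex  "some"
[1,2] (S\(NP\PP))/S  lex  "song"
[2,3] (S/(N/S))/PP  lex  "heard"
[3,4] PP  lex  "under"
[3,4] NP/(NP\PP)  >T
[4,5] N  lex  "bone"
[5,6] (NP\PP)\N  lex  "on"
[4,6] NP\PP  <  k=5
[3,6] NP  >  k=4
[6,7] PP\NP  lex  "which"
[3,7] PP  <  k=6
[2,7] S/(N/S)  >  k=3
[7,8] N/S  lex  "the"
[2,8] S  >  k=7
[1,8] S\(NP\PP)  >  k=2
[0,8] S  <  k=1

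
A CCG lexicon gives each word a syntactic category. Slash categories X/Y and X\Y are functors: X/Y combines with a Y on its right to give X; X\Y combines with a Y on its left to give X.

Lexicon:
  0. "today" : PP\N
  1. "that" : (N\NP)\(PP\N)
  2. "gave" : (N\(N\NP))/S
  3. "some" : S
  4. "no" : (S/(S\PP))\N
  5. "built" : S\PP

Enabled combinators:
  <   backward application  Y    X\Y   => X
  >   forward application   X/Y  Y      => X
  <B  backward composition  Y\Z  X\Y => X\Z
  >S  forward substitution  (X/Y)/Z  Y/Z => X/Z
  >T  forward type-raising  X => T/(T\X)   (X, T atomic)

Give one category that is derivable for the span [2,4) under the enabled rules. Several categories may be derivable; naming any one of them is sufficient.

[0,6] S   >
  [0,5] S/(S\PP)   <
    [0,4] N   <
      [0,2] N\NP   <
        [0,1] "today" : PP\N
        [1,2] "that" : (N\NP)\(PP\N)
      [2,4] N\(N\NP)   >
        [2,3] "gave" : (N\(N\NP))/S
        [3,4] "some" : S
    [4,5] "no" : (S/(S\PP))\N
  [5,6] "built" : S\PP

N\(N\NP)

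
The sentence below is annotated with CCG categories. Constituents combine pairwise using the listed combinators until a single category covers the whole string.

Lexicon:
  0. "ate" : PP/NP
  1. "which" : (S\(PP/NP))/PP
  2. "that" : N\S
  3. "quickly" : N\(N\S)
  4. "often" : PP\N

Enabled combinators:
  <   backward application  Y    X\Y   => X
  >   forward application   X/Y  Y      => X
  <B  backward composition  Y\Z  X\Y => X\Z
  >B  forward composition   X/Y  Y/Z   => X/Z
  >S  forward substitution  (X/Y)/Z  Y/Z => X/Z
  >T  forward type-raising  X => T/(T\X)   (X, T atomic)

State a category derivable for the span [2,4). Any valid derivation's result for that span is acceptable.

N

[0,5] S   <
  [0,1] "ate" : PP/NP
  [1,5] S\(PP/NP)   >
    [1,2] "which" : (S\(PP/NP))/PP
    [2,5] PP   <
      [2,4] N   <
        [2,3] "that" : N\S
        [3,4] "quickly" : N\(N\S)
      [4,5] "often" : PP\N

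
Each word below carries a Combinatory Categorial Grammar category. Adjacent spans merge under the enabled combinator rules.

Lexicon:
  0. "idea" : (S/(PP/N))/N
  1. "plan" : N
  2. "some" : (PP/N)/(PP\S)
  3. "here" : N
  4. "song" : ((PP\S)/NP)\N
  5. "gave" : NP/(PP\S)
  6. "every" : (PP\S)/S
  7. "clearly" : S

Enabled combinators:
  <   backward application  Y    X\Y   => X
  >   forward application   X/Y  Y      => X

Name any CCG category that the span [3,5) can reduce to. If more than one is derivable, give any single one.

[0,8] S   >
  [0,2] S/(PP/N)   >
    [0,1] "idea" : (S/(PP/N))/N
    [1,2] "plan" : N
  [2,8] PP/N   >
    [2,3] "some" : (PP/N)/(PP\S)
    [3,8] PP\S   >
      [3,5] (PP\S)/NP   <
        [3,4] "here" : N
        [4,5] "song" : ((PP\S)/NP)\N
      [5,8] NP   >
        [5,6] "gave" : NP/(PP\S)
        [6,8] PP\S   >
          [6,7] "every" : (PP\S)/S
          [7,8] "clearly" : S

(PP\S)/NP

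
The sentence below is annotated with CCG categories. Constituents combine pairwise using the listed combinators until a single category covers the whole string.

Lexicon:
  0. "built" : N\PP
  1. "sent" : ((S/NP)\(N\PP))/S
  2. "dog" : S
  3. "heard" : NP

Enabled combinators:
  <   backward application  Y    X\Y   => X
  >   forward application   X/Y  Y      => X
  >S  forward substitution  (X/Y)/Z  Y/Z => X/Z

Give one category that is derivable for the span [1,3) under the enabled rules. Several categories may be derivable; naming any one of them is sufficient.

[0,4] S   >
  [0,3] S/NP   <
    [0,1] "built" : N\PP
    [1,3] (S/NP)\(N\PP)   >
      [1,2] "sent" : ((S/NP)\(N\PP))/S
      [2,3] "dog" : S
  [3,4] "heard" : NP

(S/NP)\(N\PP)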